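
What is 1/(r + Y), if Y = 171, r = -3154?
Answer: -1/2983 ≈ -0.00033523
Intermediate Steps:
1/(r + Y) = 1/(-3154 + 171) = 1/(-2983) = -1/2983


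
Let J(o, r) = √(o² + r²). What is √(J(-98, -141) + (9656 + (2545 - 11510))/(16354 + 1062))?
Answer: √(3008614 + 75829264*√29485)/8708 ≈ 13.105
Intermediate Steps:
√(J(-98, -141) + (9656 + (2545 - 11510))/(16354 + 1062)) = √(√((-98)² + (-141)²) + (9656 + (2545 - 11510))/(16354 + 1062)) = √(√(9604 + 19881) + (9656 - 8965)/17416) = √(√29485 + 691*(1/17416)) = √(√29485 + 691/17416) = √(691/17416 + √29485)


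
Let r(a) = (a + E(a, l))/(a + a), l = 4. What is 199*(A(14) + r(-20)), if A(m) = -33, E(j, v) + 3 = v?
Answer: -258899/40 ≈ -6472.5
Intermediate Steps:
E(j, v) = -3 + v
r(a) = (1 + a)/(2*a) (r(a) = (a + (-3 + 4))/(a + a) = (a + 1)/((2*a)) = (1 + a)*(1/(2*a)) = (1 + a)/(2*a))
199*(A(14) + r(-20)) = 199*(-33 + (½)*(1 - 20)/(-20)) = 199*(-33 + (½)*(-1/20)*(-19)) = 199*(-33 + 19/40) = 199*(-1301/40) = -258899/40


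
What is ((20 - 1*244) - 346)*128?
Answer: -72960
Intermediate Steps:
((20 - 1*244) - 346)*128 = ((20 - 244) - 346)*128 = (-224 - 346)*128 = -570*128 = -72960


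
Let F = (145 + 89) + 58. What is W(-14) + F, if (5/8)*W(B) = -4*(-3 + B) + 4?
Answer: 2036/5 ≈ 407.20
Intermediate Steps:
W(B) = 128/5 - 32*B/5 (W(B) = 8*(-4*(-3 + B) + 4)/5 = 8*((12 - 4*B) + 4)/5 = 8*(16 - 4*B)/5 = 128/5 - 32*B/5)
F = 292 (F = 234 + 58 = 292)
W(-14) + F = (128/5 - 32/5*(-14)) + 292 = (128/5 + 448/5) + 292 = 576/5 + 292 = 2036/5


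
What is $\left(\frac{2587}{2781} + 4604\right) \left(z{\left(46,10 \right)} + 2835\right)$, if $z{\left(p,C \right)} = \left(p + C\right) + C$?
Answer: $\frac{12383702737}{927} \approx 1.3359 \cdot 10^{7}$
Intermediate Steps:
$z{\left(p,C \right)} = p + 2 C$ ($z{\left(p,C \right)} = \left(C + p\right) + C = p + 2 C$)
$\left(\frac{2587}{2781} + 4604\right) \left(z{\left(46,10 \right)} + 2835\right) = \left(\frac{2587}{2781} + 4604\right) \left(\left(46 + 2 \cdot 10\right) + 2835\right) = \left(2587 \cdot \frac{1}{2781} + 4604\right) \left(\left(46 + 20\right) + 2835\right) = \left(\frac{2587}{2781} + 4604\right) \left(66 + 2835\right) = \frac{12806311}{2781} \cdot 2901 = \frac{12383702737}{927}$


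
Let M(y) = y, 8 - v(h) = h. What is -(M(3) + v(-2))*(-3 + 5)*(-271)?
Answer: 7046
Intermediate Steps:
v(h) = 8 - h
-(M(3) + v(-2))*(-3 + 5)*(-271) = -(3 + (8 - 1*(-2)))*(-3 + 5)*(-271) = -(3 + (8 + 2))*2*(-271) = -(3 + 10)*2*(-271) = -13*2*(-271) = -26*(-271) = -1*(-7046) = 7046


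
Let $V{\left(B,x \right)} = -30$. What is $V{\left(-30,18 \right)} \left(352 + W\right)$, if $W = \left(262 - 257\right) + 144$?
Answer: $-15030$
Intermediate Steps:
$W = 149$ ($W = 5 + 144 = 149$)
$V{\left(-30,18 \right)} \left(352 + W\right) = - 30 \left(352 + 149\right) = \left(-30\right) 501 = -15030$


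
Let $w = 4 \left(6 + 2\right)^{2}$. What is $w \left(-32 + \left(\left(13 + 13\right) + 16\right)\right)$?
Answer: $2560$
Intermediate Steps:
$w = 256$ ($w = 4 \cdot 8^{2} = 4 \cdot 64 = 256$)
$w \left(-32 + \left(\left(13 + 13\right) + 16\right)\right) = 256 \left(-32 + \left(\left(13 + 13\right) + 16\right)\right) = 256 \left(-32 + \left(26 + 16\right)\right) = 256 \left(-32 + 42\right) = 256 \cdot 10 = 2560$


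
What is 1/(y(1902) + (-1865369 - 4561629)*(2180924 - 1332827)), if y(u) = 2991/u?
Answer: -634/3455755036258007 ≈ -1.8346e-13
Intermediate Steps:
1/(y(1902) + (-1865369 - 4561629)*(2180924 - 1332827)) = 1/(2991/1902 + (-1865369 - 4561629)*(2180924 - 1332827)) = 1/(2991*(1/1902) - 6426998*848097) = 1/(997/634 - 5450717722806) = 1/(-3455755036258007/634) = -634/3455755036258007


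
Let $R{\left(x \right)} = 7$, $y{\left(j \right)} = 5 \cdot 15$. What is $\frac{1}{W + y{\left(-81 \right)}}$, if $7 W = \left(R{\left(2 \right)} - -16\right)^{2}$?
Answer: $\frac{7}{1054} \approx 0.0066414$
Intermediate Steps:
$y{\left(j \right)} = 75$
$W = \frac{529}{7}$ ($W = \frac{\left(7 - -16\right)^{2}}{7} = \frac{\left(7 + 16\right)^{2}}{7} = \frac{23^{2}}{7} = \frac{1}{7} \cdot 529 = \frac{529}{7} \approx 75.571$)
$\frac{1}{W + y{\left(-81 \right)}} = \frac{1}{\frac{529}{7} + 75} = \frac{1}{\frac{1054}{7}} = \frac{7}{1054}$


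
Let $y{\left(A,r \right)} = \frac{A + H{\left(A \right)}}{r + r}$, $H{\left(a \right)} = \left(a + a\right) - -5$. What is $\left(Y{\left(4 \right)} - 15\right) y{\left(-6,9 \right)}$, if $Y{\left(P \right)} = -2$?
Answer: $\frac{221}{18} \approx 12.278$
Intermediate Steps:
$H{\left(a \right)} = 5 + 2 a$ ($H{\left(a \right)} = 2 a + 5 = 5 + 2 a$)
$y{\left(A,r \right)} = \frac{5 + 3 A}{2 r}$ ($y{\left(A,r \right)} = \frac{A + \left(5 + 2 A\right)}{r + r} = \frac{5 + 3 A}{2 r}$)
$\left(Y{\left(4 \right)} - 15\right) y{\left(-6,9 \right)} = \left(-2 - 15\right) \frac{5 + 3 \left(-6\right)}{2 \cdot 9} = - 17 \cdot \frac{1}{2} \cdot \frac{1}{9} \left(5 - 18\right) = - 17 \cdot \frac{1}{2} \cdot \frac{1}{9} \left(-13\right) = \left(-17\right) \left(- \frac{13}{18}\right) = \frac{221}{18}$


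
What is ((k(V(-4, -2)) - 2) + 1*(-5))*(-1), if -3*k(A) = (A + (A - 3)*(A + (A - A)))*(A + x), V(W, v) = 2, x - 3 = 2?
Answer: 7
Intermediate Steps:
x = 5 (x = 3 + 2 = 5)
k(A) = -(5 + A)*(A + A*(-3 + A))/3 (k(A) = -(A + (A - 3)*(A + (A - A)))*(A + 5)/3 = -(A + (-3 + A)*(A + 0))*(5 + A)/3 = -(A + (-3 + A)*A)*(5 + A)/3 = -(A + A*(-3 + A))*(5 + A)/3 = -(5 + A)*(A + A*(-3 + A))/3)
((k(V(-4, -2)) - 2) + 1*(-5))*(-1) = (((⅓)*2*(10 - 1*2² - 3*2) - 2) + 1*(-5))*(-1) = (((⅓)*2*(10 - 1*4 - 6) - 2) - 5)*(-1) = (((⅓)*2*(10 - 4 - 6) - 2) - 5)*(-1) = (((⅓)*2*0 - 2) - 5)*(-1) = ((0 - 2) - 5)*(-1) = (-2 - 5)*(-1) = -7*(-1) = 7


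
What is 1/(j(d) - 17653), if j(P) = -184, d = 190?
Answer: -1/17837 ≈ -5.6063e-5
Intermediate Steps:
1/(j(d) - 17653) = 1/(-184 - 17653) = 1/(-17837) = -1/17837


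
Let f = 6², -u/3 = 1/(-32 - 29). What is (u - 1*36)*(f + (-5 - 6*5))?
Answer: -2193/61 ≈ -35.951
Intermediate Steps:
u = 3/61 (u = -3/(-32 - 29) = -3/(-61) = -3*(-1/61) = 3/61 ≈ 0.049180)
f = 36
(u - 1*36)*(f + (-5 - 6*5)) = (3/61 - 1*36)*(36 + (-5 - 6*5)) = (3/61 - 36)*(36 + (-5 - 30)) = -2193*(36 - 35)/61 = -2193/61*1 = -2193/61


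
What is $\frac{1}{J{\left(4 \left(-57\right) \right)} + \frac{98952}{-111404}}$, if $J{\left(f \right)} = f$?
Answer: $- \frac{27851}{6374766} \approx -0.0043689$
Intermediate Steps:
$\frac{1}{J{\left(4 \left(-57\right) \right)} + \frac{98952}{-111404}} = \frac{1}{4 \left(-57\right) + \frac{98952}{-111404}} = \frac{1}{-228 + 98952 \left(- \frac{1}{111404}\right)} = \frac{1}{-228 - \frac{24738}{27851}} = \frac{1}{- \frac{6374766}{27851}} = - \frac{27851}{6374766}$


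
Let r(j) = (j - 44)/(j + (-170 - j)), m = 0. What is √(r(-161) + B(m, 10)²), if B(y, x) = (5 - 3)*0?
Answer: √1394/34 ≈ 1.0981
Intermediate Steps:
r(j) = 22/85 - j/170 (r(j) = (-44 + j)/(-170) = (-44 + j)*(-1/170) = 22/85 - j/170)
B(y, x) = 0 (B(y, x) = 2*0 = 0)
√(r(-161) + B(m, 10)²) = √((22/85 - 1/170*(-161)) + 0²) = √((22/85 + 161/170) + 0) = √(41/34 + 0) = √(41/34) = √1394/34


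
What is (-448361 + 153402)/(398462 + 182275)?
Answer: -294959/580737 ≈ -0.50791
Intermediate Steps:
(-448361 + 153402)/(398462 + 182275) = -294959/580737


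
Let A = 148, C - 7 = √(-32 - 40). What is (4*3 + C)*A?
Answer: 2812 + 888*I*√2 ≈ 2812.0 + 1255.8*I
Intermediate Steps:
C = 7 + 6*I*√2 (C = 7 + √(-32 - 40) = 7 + √(-72) = 7 + 6*I*√2 ≈ 7.0 + 8.4853*I)
(4*3 + C)*A = (4*3 + (7 + 6*I*√2))*148 = (12 + (7 + 6*I*√2))*148 = (19 + 6*I*√2)*148 = 2812 + 888*I*√2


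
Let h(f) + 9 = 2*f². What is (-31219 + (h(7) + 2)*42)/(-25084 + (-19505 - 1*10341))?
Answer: 27397/54930 ≈ 0.49876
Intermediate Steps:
h(f) = -9 + 2*f²
(-31219 + (h(7) + 2)*42)/(-25084 + (-19505 - 1*10341)) = (-31219 + ((-9 + 2*7²) + 2)*42)/(-25084 + (-19505 - 1*10341)) = (-31219 + ((-9 + 2*49) + 2)*42)/(-25084 + (-19505 - 10341)) = (-31219 + ((-9 + 98) + 2)*42)/(-25084 - 29846) = (-31219 + (89 + 2)*42)/(-54930) = (-31219 + 91*42)*(-1/54930) = (-31219 + 3822)*(-1/54930) = -27397*(-1/54930) = 27397/54930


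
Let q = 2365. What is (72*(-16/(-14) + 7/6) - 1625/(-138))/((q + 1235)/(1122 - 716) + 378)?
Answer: 4988203/10837692 ≈ 0.46026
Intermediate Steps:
(72*(-16/(-14) + 7/6) - 1625/(-138))/((q + 1235)/(1122 - 716) + 378) = (72*(-16/(-14) + 7/6) - 1625/(-138))/((2365 + 1235)/(1122 - 716) + 378) = (72*(-16*(-1/14) + 7*(⅙)) - 1625*(-1/138))/(3600/406 + 378) = (72*(8/7 + 7/6) + 1625/138)/(3600*(1/406) + 378) = (72*(97/42) + 1625/138)/(1800/203 + 378) = (1164/7 + 1625/138)/(78534/203) = (172007/966)*(203/78534) = 4988203/10837692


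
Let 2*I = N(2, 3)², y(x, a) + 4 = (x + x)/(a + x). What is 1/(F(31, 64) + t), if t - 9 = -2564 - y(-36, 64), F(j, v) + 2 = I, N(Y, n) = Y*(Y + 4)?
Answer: -7/17349 ≈ -0.00040348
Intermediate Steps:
y(x, a) = -4 + 2*x/(a + x) (y(x, a) = -4 + (x + x)/(a + x) = -4 + (2*x)/(a + x) = -4 + 2*x/(a + x))
N(Y, n) = Y*(4 + Y)
I = 72 (I = (2*(4 + 2))²/2 = (2*6)²/2 = (½)*12² = (½)*144 = 72)
F(j, v) = 70 (F(j, v) = -2 + 72 = 70)
t = -17839/7 (t = 9 + (-2564 - 2*(-1*(-36) - 2*64)/(64 - 36)) = 9 + (-2564 - 2*(36 - 128)/28) = 9 + (-2564 - 2*(-92)/28) = 9 + (-2564 - 1*(-46/7)) = 9 + (-2564 + 46/7) = 9 - 17902/7 = -17839/7 ≈ -2548.4)
1/(F(31, 64) + t) = 1/(70 - 17839/7) = 1/(-17349/7) = -7/17349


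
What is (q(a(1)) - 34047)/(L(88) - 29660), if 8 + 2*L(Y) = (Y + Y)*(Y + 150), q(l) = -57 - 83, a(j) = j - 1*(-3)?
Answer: 34187/8720 ≈ 3.9205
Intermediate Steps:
a(j) = 3 + j (a(j) = j + 3 = 3 + j)
q(l) = -140
L(Y) = -4 + Y*(150 + Y) (L(Y) = -4 + ((Y + Y)*(Y + 150))/2 = -4 + ((2*Y)*(150 + Y))/2 = -4 + (2*Y*(150 + Y))/2 = -4 + Y*(150 + Y))
(q(a(1)) - 34047)/(L(88) - 29660) = (-140 - 34047)/((-4 + 88**2 + 150*88) - 29660) = -34187/((-4 + 7744 + 13200) - 29660) = -34187/(20940 - 29660) = -34187/(-8720) = -34187*(-1/8720) = 34187/8720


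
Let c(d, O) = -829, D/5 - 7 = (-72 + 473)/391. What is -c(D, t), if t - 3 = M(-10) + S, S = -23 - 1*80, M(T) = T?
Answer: 829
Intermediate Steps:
S = -103 (S = -23 - 80 = -103)
D = 15690/391 (D = 35 + 5*((-72 + 473)/391) = 35 + 5*(401*(1/391)) = 35 + 5*(401/391) = 35 + 2005/391 = 15690/391 ≈ 40.128)
t = -110 (t = 3 + (-10 - 103) = 3 - 113 = -110)
-c(D, t) = -1*(-829) = 829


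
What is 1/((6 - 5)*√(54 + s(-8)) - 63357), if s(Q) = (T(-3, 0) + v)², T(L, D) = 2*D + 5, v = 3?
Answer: -63357/4014109331 - √118/4014109331 ≈ -1.5786e-5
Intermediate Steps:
T(L, D) = 5 + 2*D
s(Q) = 64 (s(Q) = ((5 + 2*0) + 3)² = ((5 + 0) + 3)² = (5 + 3)² = 8² = 64)
1/((6 - 5)*√(54 + s(-8)) - 63357) = 1/((6 - 5)*√(54 + 64) - 63357) = 1/(1*√118 - 63357) = 1/(√118 - 63357) = 1/(-63357 + √118)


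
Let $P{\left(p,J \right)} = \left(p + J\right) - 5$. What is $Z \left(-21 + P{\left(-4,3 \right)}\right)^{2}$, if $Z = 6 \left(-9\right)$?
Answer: $-39366$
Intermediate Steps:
$P{\left(p,J \right)} = -5 + J + p$ ($P{\left(p,J \right)} = \left(J + p\right) - 5 = -5 + J + p$)
$Z = -54$
$Z \left(-21 + P{\left(-4,3 \right)}\right)^{2} = - 54 \left(-21 - 6\right)^{2} = - 54 \left(-27\right)^{2} = \left(-54\right) 729 = -39366$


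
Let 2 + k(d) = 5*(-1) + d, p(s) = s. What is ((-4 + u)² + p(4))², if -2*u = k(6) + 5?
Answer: 1600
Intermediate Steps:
k(d) = -7 + d (k(d) = -2 + (5*(-1) + d) = -2 + (-5 + d) = -7 + d)
u = -2 (u = -((-7 + 6) + 5)/2 = -(-1 + 5)/2 = -½*4 = -2)
((-4 + u)² + p(4))² = ((-4 - 2)² + 4)² = ((-6)² + 4)² = (36 + 4)² = 40² = 1600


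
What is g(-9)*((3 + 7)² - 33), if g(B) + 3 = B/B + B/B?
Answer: -67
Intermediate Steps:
g(B) = -1 (g(B) = -3 + (B/B + B/B) = -3 + (1 + 1) = -3 + 2 = -1)
g(-9)*((3 + 7)² - 33) = -((3 + 7)² - 33) = -(10² - 33) = -(100 - 33) = -1*67 = -67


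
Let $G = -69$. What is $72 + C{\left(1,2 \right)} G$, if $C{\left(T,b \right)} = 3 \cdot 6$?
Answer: $-1170$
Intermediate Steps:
$C{\left(T,b \right)} = 18$
$72 + C{\left(1,2 \right)} G = 72 + 18 \left(-69\right) = 72 - 1242 = -1170$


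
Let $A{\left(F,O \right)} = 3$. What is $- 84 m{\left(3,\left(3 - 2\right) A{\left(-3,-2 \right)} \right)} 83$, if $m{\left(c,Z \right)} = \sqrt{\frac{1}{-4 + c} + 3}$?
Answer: $- 6972 \sqrt{2} \approx -9859.9$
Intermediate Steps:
$m{\left(c,Z \right)} = \sqrt{3 + \frac{1}{-4 + c}}$
$- 84 m{\left(3,\left(3 - 2\right) A{\left(-3,-2 \right)} \right)} 83 = - 84 \sqrt{\frac{-11 + 3 \cdot 3}{-4 + 3}} \cdot 83 = - 84 \sqrt{\frac{-11 + 9}{-1}} \cdot 83 = - 84 \sqrt{\left(-1\right) \left(-2\right)} 83 = - 84 \sqrt{2} \cdot 83 = - 6972 \sqrt{2}$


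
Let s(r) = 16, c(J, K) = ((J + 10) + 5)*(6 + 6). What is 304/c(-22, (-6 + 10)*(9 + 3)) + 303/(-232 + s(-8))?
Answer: -2531/504 ≈ -5.0218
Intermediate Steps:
c(J, K) = 180 + 12*J (c(J, K) = ((10 + J) + 5)*12 = (15 + J)*12 = 180 + 12*J)
304/c(-22, (-6 + 10)*(9 + 3)) + 303/(-232 + s(-8)) = 304/(180 + 12*(-22)) + 303/(-232 + 16) = 304/(180 - 264) + 303/(-216) = 304/(-84) + 303*(-1/216) = 304*(-1/84) - 101/72 = -76/21 - 101/72 = -2531/504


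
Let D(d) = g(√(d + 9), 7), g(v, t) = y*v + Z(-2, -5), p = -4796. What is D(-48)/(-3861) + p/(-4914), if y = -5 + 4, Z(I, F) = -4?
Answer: 978/1001 + I*√39/3861 ≈ 0.97702 + 0.0016175*I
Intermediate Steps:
y = -1
g(v, t) = -4 - v (g(v, t) = -v - 4 = -4 - v)
D(d) = -4 - √(9 + d) (D(d) = -4 - √(d + 9) = -4 - √(9 + d))
D(-48)/(-3861) + p/(-4914) = (-4 - √(9 - 48))/(-3861) - 4796/(-4914) = (-4 - √(-39))*(-1/3861) - 4796*(-1/4914) = (-4 - I*√39)*(-1/3861) + 2398/2457 = (4/3861 + I*√39/3861) + 2398/2457 = 978/1001 + I*√39/3861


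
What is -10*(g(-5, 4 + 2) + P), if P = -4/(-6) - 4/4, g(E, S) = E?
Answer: 160/3 ≈ 53.333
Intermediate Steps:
P = -⅓ (P = -4*(-⅙) - 4*¼ = ⅔ - 1 = -⅓ ≈ -0.33333)
-10*(g(-5, 4 + 2) + P) = -10*(-5 - ⅓) = -10*(-16/3) = 160/3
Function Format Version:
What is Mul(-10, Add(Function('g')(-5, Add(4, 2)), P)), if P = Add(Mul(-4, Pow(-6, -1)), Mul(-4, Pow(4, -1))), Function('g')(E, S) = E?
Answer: Rational(160, 3) ≈ 53.333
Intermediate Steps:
P = Rational(-1, 3) (P = Add(Mul(-4, Rational(-1, 6)), Mul(-4, Rational(1, 4))) = Add(Rational(2, 3), -1) = Rational(-1, 3) ≈ -0.33333)
Mul(-10, Add(Function('g')(-5, Add(4, 2)), P)) = Mul(-10, Add(-5, Rational(-1, 3))) = Mul(-10, Rational(-16, 3)) = Rational(160, 3)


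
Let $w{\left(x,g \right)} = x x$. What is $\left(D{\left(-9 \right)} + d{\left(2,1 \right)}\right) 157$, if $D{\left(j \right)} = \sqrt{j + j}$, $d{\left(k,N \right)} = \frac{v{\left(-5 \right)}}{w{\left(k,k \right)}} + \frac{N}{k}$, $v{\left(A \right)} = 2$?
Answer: $157 + 471 i \sqrt{2} \approx 157.0 + 666.09 i$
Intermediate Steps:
$w{\left(x,g \right)} = x^{2}$
$d{\left(k,N \right)} = \frac{2}{k^{2}} + \frac{N}{k}$
$D{\left(j \right)} = \sqrt{2} \sqrt{j}$ ($D{\left(j \right)} = \sqrt{2 j} = \sqrt{2} \sqrt{j}$)
$\left(D{\left(-9 \right)} + d{\left(2,1 \right)}\right) 157 = \left(\sqrt{2} \sqrt{-9} + \frac{2 + 1 \cdot 2}{4}\right) 157 = \left(\sqrt{2} \cdot 3 i + \frac{2 + 2}{4}\right) 157 = \left(3 i \sqrt{2} + \frac{1}{4} \cdot 4\right) 157 = \left(3 i \sqrt{2} + 1\right) 157 = \left(1 + 3 i \sqrt{2}\right) 157 = 157 + 471 i \sqrt{2}$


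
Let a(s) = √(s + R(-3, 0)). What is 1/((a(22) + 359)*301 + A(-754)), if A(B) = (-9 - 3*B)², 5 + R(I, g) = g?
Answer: 5184068/26874559488407 - 301*√17/26874559488407 ≈ 1.9285e-7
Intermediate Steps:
R(I, g) = -5 + g
a(s) = √(-5 + s) (a(s) = √(s + (-5 + 0)) = √(s - 5) = √(-5 + s))
1/((a(22) + 359)*301 + A(-754)) = 1/((√(-5 + 22) + 359)*301 + 9*(3 - 754)²) = 1/((√17 + 359)*301 + 9*(-751)²) = 1/((359 + √17)*301 + 9*564001) = 1/((108059 + 301*√17) + 5076009) = 1/(5184068 + 301*√17)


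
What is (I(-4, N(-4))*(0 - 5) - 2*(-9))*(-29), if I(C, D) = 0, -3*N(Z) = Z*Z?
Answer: -522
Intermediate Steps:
N(Z) = -Z²/3 (N(Z) = -Z*Z/3 = -Z²/3)
(I(-4, N(-4))*(0 - 5) - 2*(-9))*(-29) = (0*(0 - 5) - 2*(-9))*(-29) = (0*(-5) + 18)*(-29) = (0 + 18)*(-29) = 18*(-29) = -522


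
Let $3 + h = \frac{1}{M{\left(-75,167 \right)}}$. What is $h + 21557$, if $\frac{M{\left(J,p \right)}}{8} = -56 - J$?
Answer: $\frac{3276209}{152} \approx 21554.0$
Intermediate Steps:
$M{\left(J,p \right)} = -448 - 8 J$ ($M{\left(J,p \right)} = 8 \left(-56 - J\right) = -448 - 8 J$)
$h = - \frac{455}{152}$ ($h = -3 + \frac{1}{-448 - -600} = -3 + \frac{1}{-448 + 600} = -3 + \frac{1}{152} = - \frac{455}{152} \approx -2.9934$)
$h + 21557 = - \frac{455}{152} + 21557 = \frac{3276209}{152}$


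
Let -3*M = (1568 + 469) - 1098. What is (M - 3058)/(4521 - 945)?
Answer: -3371/3576 ≈ -0.94267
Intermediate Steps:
M = -313 (M = -((1568 + 469) - 1098)/3 = -(2037 - 1098)/3 = -⅓*939 = -313)
(M - 3058)/(4521 - 945) = (-313 - 3058)/(4521 - 945) = -3371/3576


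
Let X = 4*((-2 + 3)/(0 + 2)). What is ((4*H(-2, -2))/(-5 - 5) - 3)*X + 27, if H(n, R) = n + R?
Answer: 121/5 ≈ 24.200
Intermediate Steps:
H(n, R) = R + n
X = 2 (X = 4*(1/2) = 2)
((4*H(-2, -2))/(-5 - 5) - 3)*X + 27 = ((4*(-2 - 2))/(-5 - 5) - 3)*2 + 27 = ((4*(-4))/(-10) - 3)*2 + 27 = (-1/10*(-16) - 3)*2 + 27 = (8/5 - 3)*2 + 27 = -7/5*2 + 27 = -14/5 + 27 = 121/5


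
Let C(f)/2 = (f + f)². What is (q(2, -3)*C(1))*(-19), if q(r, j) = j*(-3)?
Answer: -1368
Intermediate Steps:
q(r, j) = -3*j
C(f) = 8*f² (C(f) = 2*(f + f)² = 2*(2*f)² = 2*(4*f²) = 8*f²)
(q(2, -3)*C(1))*(-19) = ((-3*(-3))*(8*1²))*(-19) = (9*(8*1))*(-19) = (9*8)*(-19) = 72*(-19) = -1368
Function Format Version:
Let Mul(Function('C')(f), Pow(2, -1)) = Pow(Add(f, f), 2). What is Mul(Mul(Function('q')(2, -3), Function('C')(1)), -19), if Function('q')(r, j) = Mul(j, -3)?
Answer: -1368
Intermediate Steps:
Function('q')(r, j) = Mul(-3, j)
Function('C')(f) = Mul(8, Pow(f, 2)) (Function('C')(f) = Mul(2, Pow(Add(f, f), 2)) = Mul(2, Pow(Mul(2, f), 2)) = Mul(2, Mul(4, Pow(f, 2))) = Mul(8, Pow(f, 2)))
Mul(Mul(Function('q')(2, -3), Function('C')(1)), -19) = Mul(Mul(Mul(-3, -3), Mul(8, Pow(1, 2))), -19) = Mul(Mul(9, Mul(8, 1)), -19) = Mul(Mul(9, 8), -19) = Mul(72, -19) = -1368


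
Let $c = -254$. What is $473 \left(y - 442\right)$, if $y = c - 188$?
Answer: $-418132$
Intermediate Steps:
$y = -442$ ($y = -254 - 188 = -442$)
$473 \left(y - 442\right) = 473 \left(-442 - 442\right) = 473 \left(-884\right) = -418132$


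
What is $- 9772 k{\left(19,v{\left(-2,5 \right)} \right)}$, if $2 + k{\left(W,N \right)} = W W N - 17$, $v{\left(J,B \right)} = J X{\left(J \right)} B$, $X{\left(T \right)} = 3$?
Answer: $106016428$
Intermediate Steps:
$v{\left(J,B \right)} = 3 B J$ ($v{\left(J,B \right)} = J 3 B = 3 J B = 3 B J$)
$k{\left(W,N \right)} = -19 + N W^{2}$ ($k{\left(W,N \right)} = -2 + \left(W W N - 17\right) = -2 + \left(W^{2} N - 17\right) = -2 + \left(N W^{2} - 17\right) = -2 + \left(-17 + N W^{2}\right) = -19 + N W^{2}$)
$- 9772 k{\left(19,v{\left(-2,5 \right)} \right)} = - 9772 \left(-19 + 3 \cdot 5 \left(-2\right) 19^{2}\right) = - 9772 \left(-19 - 10830\right) = \left(-9772\right) \left(-10849\right) = 106016428$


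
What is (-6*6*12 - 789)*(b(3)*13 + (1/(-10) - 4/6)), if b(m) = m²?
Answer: -1419209/10 ≈ -1.4192e+5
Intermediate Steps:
(-6*6*12 - 789)*(b(3)*13 + (1/(-10) - 4/6)) = (-6*6*12 - 789)*(3²*13 + (1/(-10) - 4/6)) = (-36*12 - 789)*(9*13 + (1*(-⅒) - 4*⅙)) = (-432 - 789)*(117 + (-⅒ - ⅔)) = -1221*(117 - 23/30) = -1221*3487/30 = -1419209/10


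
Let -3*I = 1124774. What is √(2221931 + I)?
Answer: √16623057/3 ≈ 1359.0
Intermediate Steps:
I = -1124774/3 (I = -⅓*1124774 = -1124774/3 ≈ -3.7492e+5)
√(2221931 + I) = √(2221931 - 1124774/3) = √(5541019/3) = √16623057/3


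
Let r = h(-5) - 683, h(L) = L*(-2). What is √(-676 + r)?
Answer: I*√1349 ≈ 36.729*I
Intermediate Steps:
h(L) = -2*L
r = -673 (r = -2*(-5) - 683 = 10 - 683 = -673)
√(-676 + r) = √(-676 - 673) = √(-1349) = I*√1349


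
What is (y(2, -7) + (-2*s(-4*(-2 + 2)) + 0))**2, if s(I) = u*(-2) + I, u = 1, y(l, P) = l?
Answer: 36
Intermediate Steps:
s(I) = -2 + I (s(I) = 1*(-2) + I = -2 + I)
(y(2, -7) + (-2*s(-4*(-2 + 2)) + 0))**2 = (2 + (-2*(-2 - 4*(-2 + 2)) + 0))**2 = (2 + (-2*(-2 - 4*0) + 0))**2 = (2 + (-2*(-2 + 0) + 0))**2 = (2 + (-2*(-2) + 0))**2 = (2 + (4 + 0))**2 = (2 + 4)**2 = 6**2 = 36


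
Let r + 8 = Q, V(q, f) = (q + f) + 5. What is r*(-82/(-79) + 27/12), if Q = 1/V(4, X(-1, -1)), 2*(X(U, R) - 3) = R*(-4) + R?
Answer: -111173/4266 ≈ -26.060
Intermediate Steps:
X(U, R) = 3 - 3*R/2 (X(U, R) = 3 + (R*(-4) + R)/2 = 3 + (-4*R + R)/2 = 3 + (-3*R)/2 = 3 - 3*R/2)
V(q, f) = 5 + f + q (V(q, f) = (f + q) + 5 = 5 + f + q)
Q = 2/27 (Q = 1/(5 + (3 - 3/2*(-1)) + 4) = 1/(5 + (3 + 3/2) + 4) = 1/(5 + 9/2 + 4) = 1/(27/2) = 2/27 ≈ 0.074074)
r = -214/27 (r = -8 + 2/27 = -214/27 ≈ -7.9259)
r*(-82/(-79) + 27/12) = -214*(-82/(-79) + 27/12)/27 = -214*(-82*(-1/79) + 27*(1/12))/27 = -214*(82/79 + 9/4)/27 = -214/27*1039/316 = -111173/4266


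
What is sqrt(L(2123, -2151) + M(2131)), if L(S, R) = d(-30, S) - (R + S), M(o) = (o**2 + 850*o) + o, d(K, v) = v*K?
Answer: 2*sqrt(1572745) ≈ 2508.2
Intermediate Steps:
d(K, v) = K*v
M(o) = o**2 + 851*o
L(S, R) = -R - 31*S (L(S, R) = -30*S - (R + S) = -30*S + (-R - S) = -R - 31*S)
sqrt(L(2123, -2151) + M(2131)) = sqrt((-1*(-2151) - 31*2123) + 2131*(851 + 2131)) = sqrt((2151 - 65813) + 2131*2982) = sqrt(-63662 + 6354642) = sqrt(6290980) = 2*sqrt(1572745)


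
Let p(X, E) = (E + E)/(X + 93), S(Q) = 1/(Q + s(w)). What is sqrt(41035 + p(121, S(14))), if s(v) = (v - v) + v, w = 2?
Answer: 3*sqrt(835217283)/428 ≈ 202.57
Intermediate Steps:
s(v) = v (s(v) = 0 + v = v)
S(Q) = 1/(2 + Q) (S(Q) = 1/(Q + 2) = 1/(2 + Q))
p(X, E) = 2*E/(93 + X) (p(X, E) = (2*E)/(93 + X) = 2*E/(93 + X))
sqrt(41035 + p(121, S(14))) = sqrt(41035 + 2/((2 + 14)*(93 + 121))) = sqrt(41035 + 2/(16*214)) = sqrt(41035 + 2*(1/16)*(1/214)) = sqrt(41035 + 1/1712) = sqrt(70251921/1712) = 3*sqrt(835217283)/428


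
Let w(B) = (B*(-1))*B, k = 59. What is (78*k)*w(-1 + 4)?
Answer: -41418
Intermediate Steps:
w(B) = -B² (w(B) = (-B)*B = -B²)
(78*k)*w(-1 + 4) = (78*59)*(-(-1 + 4)²) = 4602*(-1*3²) = 4602*(-1*9) = 4602*(-9) = -41418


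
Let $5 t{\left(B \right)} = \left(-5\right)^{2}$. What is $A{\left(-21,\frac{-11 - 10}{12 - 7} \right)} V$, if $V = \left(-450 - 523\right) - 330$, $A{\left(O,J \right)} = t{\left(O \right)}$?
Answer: $-6515$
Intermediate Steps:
$t{\left(B \right)} = 5$ ($t{\left(B \right)} = \frac{\left(-5\right)^{2}}{5} = \frac{1}{5} \cdot 25 = 5$)
$A{\left(O,J \right)} = 5$
$V = -1303$ ($V = -973 - 330 = -1303$)
$A{\left(-21,\frac{-11 - 10}{12 - 7} \right)} V = 5 \left(-1303\right) = -6515$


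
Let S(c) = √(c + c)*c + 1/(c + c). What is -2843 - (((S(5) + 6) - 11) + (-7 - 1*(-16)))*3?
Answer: -28553/10 - 15*√10 ≈ -2902.7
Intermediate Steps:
S(c) = 1/(2*c) + √2*c^(3/2) (S(c) = √(2*c)*c + 1/(2*c) = (√2*√c)*c + 1/(2*c) = √2*c^(3/2) + 1/(2*c) = 1/(2*c) + √2*c^(3/2))
-2843 - (((S(5) + 6) - 11) + (-7 - 1*(-16)))*3 = -2843 - ((((½ + √2*5^(5/2))/5 + 6) - 11) + (-7 - 1*(-16)))*3 = -2843 - ((((½ + √2*(25*√5))/5 + 6) - 11) + (-7 + 16))*3 = -2843 - ((((½ + 25*√10)/5 + 6) - 11) + 9)*3 = -2843 - ((((⅒ + 5*√10) + 6) - 11) + 9)*3 = -2843 - (((61/10 + 5*√10) - 11) + 9)*3 = -2843 - ((-49/10 + 5*√10) + 9)*3 = -2843 - (41/10 + 5*√10)*3 = -2843 - (123/10 + 15*√10) = -2843 + (-123/10 - 15*√10) = -28553/10 - 15*√10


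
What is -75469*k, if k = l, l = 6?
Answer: -452814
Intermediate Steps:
k = 6
-75469*k = -75469*6 = -452814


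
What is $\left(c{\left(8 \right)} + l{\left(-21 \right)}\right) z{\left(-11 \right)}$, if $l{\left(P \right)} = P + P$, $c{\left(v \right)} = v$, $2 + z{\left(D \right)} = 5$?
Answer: $-102$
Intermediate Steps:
$z{\left(D \right)} = 3$ ($z{\left(D \right)} = -2 + 5 = 3$)
$l{\left(P \right)} = 2 P$
$\left(c{\left(8 \right)} + l{\left(-21 \right)}\right) z{\left(-11 \right)} = \left(8 + 2 \left(-21\right)\right) 3 = \left(8 - 42\right) 3 = \left(-34\right) 3 = -102$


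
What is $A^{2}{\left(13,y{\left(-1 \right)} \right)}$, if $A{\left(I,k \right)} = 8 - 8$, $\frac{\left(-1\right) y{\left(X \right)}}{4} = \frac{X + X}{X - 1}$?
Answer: $0$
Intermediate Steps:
$y{\left(X \right)} = - \frac{8 X}{-1 + X}$ ($y{\left(X \right)} = - 4 \frac{X + X}{X - 1} = - 4 \frac{2 X}{-1 + X} = - \frac{8 X}{-1 + X}$)
$A{\left(I,k \right)} = 0$
$A^{2}{\left(13,y{\left(-1 \right)} \right)} = 0^{2} = 0$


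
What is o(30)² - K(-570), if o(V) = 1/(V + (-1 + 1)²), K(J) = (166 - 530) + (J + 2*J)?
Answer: 1866601/900 ≈ 2074.0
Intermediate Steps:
K(J) = -364 + 3*J
o(V) = 1/V (o(V) = 1/(V + 0²) = 1/(V + 0) = 1/V)
o(30)² - K(-570) = (1/30)² - (-364 + 3*(-570)) = (1/30)² - (-364 - 1710) = 1/900 - 1*(-2074) = 1/900 + 2074 = 1866601/900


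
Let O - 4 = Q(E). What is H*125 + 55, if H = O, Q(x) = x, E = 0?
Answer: 555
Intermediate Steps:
O = 4 (O = 4 + 0 = 4)
H = 4
H*125 + 55 = 4*125 + 55 = 500 + 55 = 555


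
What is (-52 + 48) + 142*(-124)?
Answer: -17612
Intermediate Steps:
(-52 + 48) + 142*(-124) = -4 - 17608 = -17612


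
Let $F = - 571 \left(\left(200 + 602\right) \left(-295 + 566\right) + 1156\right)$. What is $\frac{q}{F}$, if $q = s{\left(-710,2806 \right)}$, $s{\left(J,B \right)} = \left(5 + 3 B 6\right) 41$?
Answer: $- \frac{2071033}{124762358} \approx -0.0166$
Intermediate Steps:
$s{\left(J,B \right)} = 205 + 738 B$ ($s{\left(J,B \right)} = \left(5 + 18 B\right) 41 = 205 + 738 B$)
$q = 2071033$ ($q = 205 + 738 \cdot 2806 = 205 + 2070828 = 2071033$)
$F = -124762358$ ($F = - 571 \left(802 \cdot 271 + 1156\right) = - 571 \left(217342 + 1156\right) = \left(-571\right) 218498 = -124762358$)
$\frac{q}{F} = \frac{2071033}{-124762358} = 2071033 \left(- \frac{1}{124762358}\right) = - \frac{2071033}{124762358}$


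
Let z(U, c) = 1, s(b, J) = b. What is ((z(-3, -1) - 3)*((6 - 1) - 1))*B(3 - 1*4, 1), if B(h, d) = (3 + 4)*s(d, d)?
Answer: -56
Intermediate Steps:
B(h, d) = 7*d (B(h, d) = (3 + 4)*d = 7*d)
((z(-3, -1) - 3)*((6 - 1) - 1))*B(3 - 1*4, 1) = ((1 - 3)*((6 - 1) - 1))*(7*1) = -2*(5 - 1)*7 = -2*4*7 = -8*7 = -56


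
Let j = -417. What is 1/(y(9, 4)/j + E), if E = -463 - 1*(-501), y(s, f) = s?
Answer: 139/5279 ≈ 0.026331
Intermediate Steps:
E = 38 (E = -463 + 501 = 38)
1/(y(9, 4)/j + E) = 1/(9/(-417) + 38) = 1/(9*(-1/417) + 38) = 1/(-3/139 + 38) = 1/(5279/139) = 139/5279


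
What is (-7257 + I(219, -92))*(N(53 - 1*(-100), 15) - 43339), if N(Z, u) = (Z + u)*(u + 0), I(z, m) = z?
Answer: 287284122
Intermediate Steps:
N(Z, u) = u*(Z + u) (N(Z, u) = (Z + u)*u = u*(Z + u))
(-7257 + I(219, -92))*(N(53 - 1*(-100), 15) - 43339) = (-7257 + 219)*(15*((53 - 1*(-100)) + 15) - 43339) = -7038*(15*((53 + 100) + 15) - 43339) = -7038*(15*(153 + 15) - 43339) = -7038*(15*168 - 43339) = -7038*(2520 - 43339) = -7038*(-40819) = 287284122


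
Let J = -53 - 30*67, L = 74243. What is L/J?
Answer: -74243/2063 ≈ -35.988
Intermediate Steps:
J = -2063 (J = -53 - 2010 = -2063)
L/J = 74243/(-2063) = 74243*(-1/2063) = -74243/2063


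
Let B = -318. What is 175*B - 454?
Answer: -56104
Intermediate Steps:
175*B - 454 = 175*(-318) - 454 = -55650 - 454 = -56104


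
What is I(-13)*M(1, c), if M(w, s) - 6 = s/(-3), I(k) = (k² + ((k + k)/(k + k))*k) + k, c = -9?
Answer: 1287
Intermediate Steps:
I(k) = k² + 2*k (I(k) = (k² + ((2*k)/((2*k)))*k) + k = (k² + ((2*k)*(1/(2*k)))*k) + k = (k² + 1*k) + k = (k² + k) + k = (k + k²) + k = k² + 2*k)
M(w, s) = 6 - s/3 (M(w, s) = 6 + s/(-3) = 6 + s*(-⅓) = 6 - s/3)
I(-13)*M(1, c) = (-13*(2 - 13))*(6 - ⅓*(-9)) = (-13*(-11))*(6 + 3) = 143*9 = 1287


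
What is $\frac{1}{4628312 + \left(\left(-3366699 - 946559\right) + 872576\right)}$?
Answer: $\frac{1}{1187630} \approx 8.4201 \cdot 10^{-7}$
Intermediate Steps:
$\frac{1}{4628312 + \left(\left(-3366699 - 946559\right) + 872576\right)} = \frac{1}{4628312 + \left(-4313258 + 872576\right)} = \frac{1}{4628312 - 3440682} = \frac{1}{1187630}$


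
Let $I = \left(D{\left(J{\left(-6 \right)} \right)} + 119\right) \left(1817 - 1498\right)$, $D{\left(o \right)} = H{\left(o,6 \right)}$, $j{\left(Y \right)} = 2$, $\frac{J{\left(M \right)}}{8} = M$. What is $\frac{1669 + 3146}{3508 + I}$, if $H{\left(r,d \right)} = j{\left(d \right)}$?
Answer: $\frac{4815}{42107} \approx 0.11435$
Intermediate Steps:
$J{\left(M \right)} = 8 M$
$H{\left(r,d \right)} = 2$
$D{\left(o \right)} = 2$
$I = 38599$ ($I = \left(2 + 119\right) \left(1817 - 1498\right) = 121 \cdot 319 = 38599$)
$\frac{1669 + 3146}{3508 + I} = \frac{1669 + 3146}{3508 + 38599} = \frac{4815}{42107}$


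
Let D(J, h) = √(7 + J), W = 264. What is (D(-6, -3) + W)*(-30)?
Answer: -7950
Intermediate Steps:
(D(-6, -3) + W)*(-30) = (√(7 - 6) + 264)*(-30) = (√1 + 264)*(-30) = (1 + 264)*(-30) = 265*(-30) = -7950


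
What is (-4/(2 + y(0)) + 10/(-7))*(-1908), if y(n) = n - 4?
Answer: -7632/7 ≈ -1090.3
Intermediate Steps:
y(n) = -4 + n
(-4/(2 + y(0)) + 10/(-7))*(-1908) = (-4/(2 + (-4 + 0)) + 10/(-7))*(-1908) = (-4/(2 - 4) + 10*(-⅐))*(-1908) = (-4/(-2) - 10/7)*(-1908) = (-4*(-½) - 10/7)*(-1908) = (2 - 10/7)*(-1908) = (4/7)*(-1908) = -7632/7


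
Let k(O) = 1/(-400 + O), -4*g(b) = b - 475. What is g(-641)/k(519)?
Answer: 33201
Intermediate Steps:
g(b) = 475/4 - b/4 (g(b) = -(b - 475)/4 = -(-475 + b)/4 = 475/4 - b/4)
g(-641)/k(519) = (475/4 - 1/4*(-641))/(1/(-400 + 519)) = (475/4 + 641/4)/(1/119) = 279/(1/119) = 279*119 = 33201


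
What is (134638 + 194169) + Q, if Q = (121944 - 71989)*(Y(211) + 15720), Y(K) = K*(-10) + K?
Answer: 690756862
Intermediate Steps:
Y(K) = -9*K (Y(K) = -10*K + K = -9*K)
Q = 690428055 (Q = (121944 - 71989)*(-9*211 + 15720) = 49955*(-1899 + 15720) = 49955*13821 = 690428055)
(134638 + 194169) + Q = (134638 + 194169) + 690428055 = 328807 + 690428055 = 690756862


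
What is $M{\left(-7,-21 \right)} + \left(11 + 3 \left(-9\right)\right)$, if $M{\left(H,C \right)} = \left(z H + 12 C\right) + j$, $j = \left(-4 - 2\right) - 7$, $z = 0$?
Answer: $-281$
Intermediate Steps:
$j = -13$ ($j = \left(-4 - 2\right) - 7 = -6 - 7 = -13$)
$M{\left(H,C \right)} = -13 + 12 C$ ($M{\left(H,C \right)} = \left(0 H + 12 C\right) - 13 = \left(0 + 12 C\right) - 13 = 12 C - 13 = -13 + 12 C$)
$M{\left(-7,-21 \right)} + \left(11 + 3 \left(-9\right)\right) = \left(-13 + 12 \left(-21\right)\right) + \left(11 + 3 \left(-9\right)\right) = \left(-13 - 252\right) + \left(11 - 27\right) = -265 - 16 = -281$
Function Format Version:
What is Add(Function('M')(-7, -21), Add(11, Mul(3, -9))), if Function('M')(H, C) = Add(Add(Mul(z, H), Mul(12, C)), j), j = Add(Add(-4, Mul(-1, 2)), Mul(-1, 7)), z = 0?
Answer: -281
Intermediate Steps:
j = -13 (j = Add(Add(-4, -2), -7) = Add(-6, -7) = -13)
Function('M')(H, C) = Add(-13, Mul(12, C)) (Function('M')(H, C) = Add(Add(Mul(0, H), Mul(12, C)), -13) = Add(Add(0, Mul(12, C)), -13) = Add(Mul(12, C), -13) = Add(-13, Mul(12, C)))
Add(Function('M')(-7, -21), Add(11, Mul(3, -9))) = Add(Add(-13, Mul(12, -21)), Add(11, Mul(3, -9))) = Add(Add(-13, -252), Add(11, -27)) = Add(-265, -16) = -281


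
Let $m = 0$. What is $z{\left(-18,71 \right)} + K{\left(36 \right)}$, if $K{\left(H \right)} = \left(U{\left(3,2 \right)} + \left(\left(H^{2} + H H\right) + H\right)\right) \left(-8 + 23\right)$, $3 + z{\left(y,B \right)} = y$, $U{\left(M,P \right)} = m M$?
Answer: $39399$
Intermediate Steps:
$U{\left(M,P \right)} = 0$ ($U{\left(M,P \right)} = 0 M = 0$)
$z{\left(y,B \right)} = -3 + y$
$K{\left(H \right)} = 15 H + 30 H^{2}$ ($K{\left(H \right)} = \left(0 + \left(\left(H^{2} + H H\right) + H\right)\right) \left(-8 + 23\right) = \left(0 + \left(\left(H^{2} + H^{2}\right) + H\right)\right) 15 = \left(0 + \left(2 H^{2} + H\right)\right) 15 = \left(0 + \left(H + 2 H^{2}\right)\right) 15 = \left(H + 2 H^{2}\right) 15 = 15 H + 30 H^{2}$)
$z{\left(-18,71 \right)} + K{\left(36 \right)} = \left(-3 - 18\right) + 15 \cdot 36 \left(1 + 2 \cdot 36\right) = -21 + 15 \cdot 36 \left(1 + 72\right) = -21 + 15 \cdot 36 \cdot 73 = -21 + 39420 = 39399$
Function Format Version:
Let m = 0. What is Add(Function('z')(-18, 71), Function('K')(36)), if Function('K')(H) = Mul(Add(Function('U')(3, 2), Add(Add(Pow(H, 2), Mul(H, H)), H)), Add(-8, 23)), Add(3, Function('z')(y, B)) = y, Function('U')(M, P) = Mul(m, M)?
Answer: 39399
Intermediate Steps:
Function('U')(M, P) = 0 (Function('U')(M, P) = Mul(0, M) = 0)
Function('z')(y, B) = Add(-3, y)
Function('K')(H) = Add(Mul(15, H), Mul(30, Pow(H, 2))) (Function('K')(H) = Mul(Add(0, Add(Add(Pow(H, 2), Mul(H, H)), H)), Add(-8, 23)) = Mul(Add(0, Add(Add(Pow(H, 2), Pow(H, 2)), H)), 15) = Mul(Add(0, Add(Mul(2, Pow(H, 2)), H)), 15) = Mul(Add(0, Add(H, Mul(2, Pow(H, 2)))), 15) = Mul(Add(H, Mul(2, Pow(H, 2))), 15) = Add(Mul(15, H), Mul(30, Pow(H, 2))))
Add(Function('z')(-18, 71), Function('K')(36)) = Add(Add(-3, -18), Mul(15, 36, Add(1, Mul(2, 36)))) = Add(-21, Mul(15, 36, Add(1, 72))) = Add(-21, Mul(15, 36, 73)) = Add(-21, 39420) = 39399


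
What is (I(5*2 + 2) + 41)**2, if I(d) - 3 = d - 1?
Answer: 3025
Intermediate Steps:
I(d) = 2 + d (I(d) = 3 + (d - 1) = 3 + (-1 + d) = 2 + d)
(I(5*2 + 2) + 41)**2 = ((2 + (5*2 + 2)) + 41)**2 = ((2 + (10 + 2)) + 41)**2 = ((2 + 12) + 41)**2 = (14 + 41)**2 = 55**2 = 3025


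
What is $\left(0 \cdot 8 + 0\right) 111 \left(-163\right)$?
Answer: $0$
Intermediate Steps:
$\left(0 \cdot 8 + 0\right) 111 \left(-163\right) = \left(0 + 0\right) 111 \left(-163\right) = 0 \cdot 111 \left(-163\right) = 0 \left(-163\right) = 0$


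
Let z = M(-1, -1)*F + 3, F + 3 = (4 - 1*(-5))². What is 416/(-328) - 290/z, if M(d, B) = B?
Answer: 1598/615 ≈ 2.5984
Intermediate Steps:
F = 78 (F = -3 + (4 - 1*(-5))² = -3 + (4 + 5)² = -3 + 9² = -3 + 81 = 78)
z = -75 (z = -1*78 + 3 = -78 + 3 = -75)
416/(-328) - 290/z = 416/(-328) - 290/(-75) = 416*(-1/328) - 290*(-1/75) = -52/41 + 58/15 = 1598/615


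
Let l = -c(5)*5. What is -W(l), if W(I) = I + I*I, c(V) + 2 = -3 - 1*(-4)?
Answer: -30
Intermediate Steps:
c(V) = -1 (c(V) = -2 + (-3 - 1*(-4)) = -2 + (-3 + 4) = -2 + 1 = -1)
l = 5 (l = -1*(-1)*5 = 1*5 = 5)
W(I) = I + I**2
-W(l) = -5*(1 + 5) = -5*6 = -1*30 = -30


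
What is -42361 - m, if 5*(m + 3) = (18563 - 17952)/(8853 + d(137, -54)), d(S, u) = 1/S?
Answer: -256872126687/6064310 ≈ -42358.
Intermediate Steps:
m = -18109223/6064310 (m = -3 + ((18563 - 17952)/(8853 + 1/137))/5 = -3 + (611/(8853 + 1/137))/5 = -3 + (611/(1212862/137))/5 = -3 + (611*(137/1212862))/5 = -3 + (1/5)*(83707/1212862) = -3 + 83707/6064310 = -18109223/6064310 ≈ -2.9862)
-42361 - m = -42361 - 1*(-18109223/6064310) = -42361 + 18109223/6064310 = -256872126687/6064310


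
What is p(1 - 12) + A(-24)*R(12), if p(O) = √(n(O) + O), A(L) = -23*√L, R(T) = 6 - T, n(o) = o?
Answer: I*(√22 + 276*√6) ≈ 680.75*I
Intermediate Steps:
p(O) = √2*√O (p(O) = √(O + O) = √(2*O) = √2*√O)
p(1 - 12) + A(-24)*R(12) = √2*√(1 - 12) + (-46*I*√6)*(6 - 1*12) = √2*√(-11) + (-46*I*√6)*(6 - 12) = √2*(I*√11) - 46*I*√6*(-6) = I*√22 + 276*I*√6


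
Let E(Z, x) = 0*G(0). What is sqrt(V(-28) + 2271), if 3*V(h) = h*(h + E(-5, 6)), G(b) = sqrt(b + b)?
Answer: sqrt(22791)/3 ≈ 50.322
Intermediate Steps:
G(b) = sqrt(2)*sqrt(b) (G(b) = sqrt(2*b) = sqrt(2)*sqrt(b))
E(Z, x) = 0 (E(Z, x) = 0*(sqrt(2)*sqrt(0)) = 0*(sqrt(2)*0) = 0*0 = 0)
V(h) = h**2/3 (V(h) = (h*(h + 0))/3 = (h*h)/3 = h**2/3)
sqrt(V(-28) + 2271) = sqrt((1/3)*(-28)**2 + 2271) = sqrt((1/3)*784 + 2271) = sqrt(784/3 + 2271) = sqrt(7597/3) = sqrt(22791)/3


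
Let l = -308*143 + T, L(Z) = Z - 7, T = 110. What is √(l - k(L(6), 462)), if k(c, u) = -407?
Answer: I*√43527 ≈ 208.63*I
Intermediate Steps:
L(Z) = -7 + Z
l = -43934 (l = -308*143 + 110 = -44044 + 110 = -43934)
√(l - k(L(6), 462)) = √(-43934 - 1*(-407)) = √(-43934 + 407) = √(-43527) = I*√43527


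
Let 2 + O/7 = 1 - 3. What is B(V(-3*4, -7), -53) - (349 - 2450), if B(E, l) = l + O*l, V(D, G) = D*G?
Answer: 3532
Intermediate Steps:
O = -28 (O = -14 + 7*(1 - 3) = -14 + 7*(-2) = -14 - 14 = -28)
B(E, l) = -27*l (B(E, l) = l - 28*l = -27*l)
B(V(-3*4, -7), -53) - (349 - 2450) = -27*(-53) - (349 - 2450) = 1431 - 1*(-2101) = 1431 + 2101 = 3532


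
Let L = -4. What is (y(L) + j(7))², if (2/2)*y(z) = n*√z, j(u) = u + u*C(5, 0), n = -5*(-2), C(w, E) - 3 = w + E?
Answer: 3569 + 2520*I ≈ 3569.0 + 2520.0*I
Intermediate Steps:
C(w, E) = 3 + E + w (C(w, E) = 3 + (w + E) = 3 + (E + w) = 3 + E + w)
n = 10
j(u) = 9*u (j(u) = u + u*(3 + 0 + 5) = u + u*8 = u + 8*u = 9*u)
y(z) = 10*√z
(y(L) + j(7))² = (10*√(-4) + 9*7)² = (10*(2*I) + 63)² = (20*I + 63)² = (63 + 20*I)²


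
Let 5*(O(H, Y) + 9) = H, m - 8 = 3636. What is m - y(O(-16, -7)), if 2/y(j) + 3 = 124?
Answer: 440922/121 ≈ 3644.0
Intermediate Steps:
m = 3644 (m = 8 + 3636 = 3644)
O(H, Y) = -9 + H/5
y(j) = 2/121 (y(j) = 2/(-3 + 124) = 2/121)
m - y(O(-16, -7)) = 3644 - 1*2/121 = 3644 - 2/121 = 440922/121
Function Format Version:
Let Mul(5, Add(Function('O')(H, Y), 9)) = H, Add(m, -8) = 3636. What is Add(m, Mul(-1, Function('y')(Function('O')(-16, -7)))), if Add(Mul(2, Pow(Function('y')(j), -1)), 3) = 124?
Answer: Rational(440922, 121) ≈ 3644.0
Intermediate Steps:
m = 3644 (m = Add(8, 3636) = 3644)
Function('O')(H, Y) = Add(-9, Mul(Rational(1, 5), H))
Function('y')(j) = Rational(2, 121) (Function('y')(j) = Mul(2, Pow(Add(-3, 124), -1)) = Mul(2, Pow(121, -1)) = Mul(2, Rational(1, 121)) = Rational(2, 121))
Add(m, Mul(-1, Function('y')(Function('O')(-16, -7)))) = Add(3644, Mul(-1, Rational(2, 121))) = Add(3644, Rational(-2, 121)) = Rational(440922, 121)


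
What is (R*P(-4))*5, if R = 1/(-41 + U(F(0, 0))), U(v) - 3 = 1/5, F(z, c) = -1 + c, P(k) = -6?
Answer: 50/63 ≈ 0.79365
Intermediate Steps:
U(v) = 16/5 (U(v) = 3 + 1/5 = 16/5)
R = -5/189 (R = 1/(-41 + 16/5) = 1/(-189/5) = -5/189 ≈ -0.026455)
(R*P(-4))*5 = -5/189*(-6)*5 = (10/63)*5 = 50/63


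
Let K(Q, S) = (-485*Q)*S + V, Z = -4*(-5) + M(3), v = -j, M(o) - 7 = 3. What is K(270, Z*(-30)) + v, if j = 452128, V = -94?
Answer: 117402778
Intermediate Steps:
M(o) = 10 (M(o) = 7 + 3 = 10)
v = -452128 (v = -1*452128 = -452128)
Z = 30 (Z = -4*(-5) + 10 = 20 + 10 = 30)
K(Q, S) = -94 - 485*Q*S (K(Q, S) = (-485*Q)*S - 94 = -485*Q*S - 94 = -94 - 485*Q*S)
K(270, Z*(-30)) + v = (-94 - 485*270*30*(-30)) - 452128 = (-94 - 485*270*(-900)) - 452128 = (-94 + 117855000) - 452128 = 117854906 - 452128 = 117402778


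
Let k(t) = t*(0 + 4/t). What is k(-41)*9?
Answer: 36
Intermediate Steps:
k(t) = 4 (k(t) = t*(4/t) = 4)
k(-41)*9 = 4*9 = 36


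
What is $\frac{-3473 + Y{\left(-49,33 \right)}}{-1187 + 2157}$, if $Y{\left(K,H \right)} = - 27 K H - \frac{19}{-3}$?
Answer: $\frac{120577}{2910} \approx 41.435$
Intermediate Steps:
$Y{\left(K,H \right)} = \frac{19}{3} - 27 H K$ ($Y{\left(K,H \right)} = - 27 H K - - \frac{19}{3} = - 27 H K + \frac{19}{3} = \frac{19}{3} - 27 H K$)
$\frac{-3473 + Y{\left(-49,33 \right)}}{-1187 + 2157} = \frac{-3473 - \left(- \frac{19}{3} + 891 \left(-49\right)\right)}{-1187 + 2157} = \frac{-3473 + \left(\frac{19}{3} + 43659\right)}{970} = \left(-3473 + \frac{130996}{3}\right) \frac{1}{970} = \frac{120577}{3} \cdot \frac{1}{970} = \frac{120577}{2910}$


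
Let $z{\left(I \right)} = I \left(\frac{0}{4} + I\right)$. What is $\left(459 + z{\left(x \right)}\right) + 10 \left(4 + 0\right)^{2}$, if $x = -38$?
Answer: $2063$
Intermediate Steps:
$z{\left(I \right)} = I^{2}$ ($z{\left(I \right)} = I \left(0 \cdot \frac{1}{4} + I\right) = I \left(0 + I\right) = I I = I^{2}$)
$\left(459 + z{\left(x \right)}\right) + 10 \left(4 + 0\right)^{2} = \left(459 + \left(-38\right)^{2}\right) + 10 \left(4 + 0\right)^{2} = \left(459 + 1444\right) + 10 \cdot 4^{2} = 1903 + 10 \cdot 16 = 1903 + 160 = 2063$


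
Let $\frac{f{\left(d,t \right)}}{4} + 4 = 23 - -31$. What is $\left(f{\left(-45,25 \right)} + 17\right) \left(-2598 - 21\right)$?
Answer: $-568323$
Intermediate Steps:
$f{\left(d,t \right)} = 200$ ($f{\left(d,t \right)} = -16 + 4 \left(23 - -31\right) = -16 + 4 \left(23 + 31\right) = -16 + 4 \cdot 54 = -16 + 216 = 200$)
$\left(f{\left(-45,25 \right)} + 17\right) \left(-2598 - 21\right) = \left(200 + 17\right) \left(-2598 - 21\right) = 217 \left(-2598 + \left(-21 + 0\right)\right) = 217 \left(-2598 - 21\right) = 217 \left(-2619\right) = -568323$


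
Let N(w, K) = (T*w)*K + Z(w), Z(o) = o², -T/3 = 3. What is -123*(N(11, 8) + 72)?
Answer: 73677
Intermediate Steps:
T = -9 (T = -3*3 = -9)
N(w, K) = w² - 9*K*w (N(w, K) = (-9*w)*K + w² = -9*K*w + w² = w² - 9*K*w)
-123*(N(11, 8) + 72) = -123*(11*(11 - 9*8) + 72) = -123*(11*(11 - 72) + 72) = -123*(11*(-61) + 72) = -123*(-671 + 72) = -123*(-599) = 73677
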